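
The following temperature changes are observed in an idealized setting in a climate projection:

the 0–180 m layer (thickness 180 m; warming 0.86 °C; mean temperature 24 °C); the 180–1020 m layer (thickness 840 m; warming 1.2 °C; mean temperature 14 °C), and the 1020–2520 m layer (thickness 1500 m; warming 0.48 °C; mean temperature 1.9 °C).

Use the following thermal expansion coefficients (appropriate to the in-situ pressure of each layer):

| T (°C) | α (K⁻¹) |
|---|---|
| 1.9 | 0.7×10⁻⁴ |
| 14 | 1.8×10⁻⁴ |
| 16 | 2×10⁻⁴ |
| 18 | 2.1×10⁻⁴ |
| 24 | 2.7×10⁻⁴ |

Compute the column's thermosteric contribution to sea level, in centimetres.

Layer 1 at 24 °C → α = 2.7×10⁻⁴ K⁻¹
Layer 2 at 14 °C → α = 1.8×10⁻⁴ K⁻¹
Layer 3 at 1.9 °C → α = 0.7×10⁻⁴ K⁻¹
2.7×10⁻⁴ × 0.86 × 180 = 0.041796 m
180–1020 m: 1.2 × 840 × 1.8×10⁻⁴ = 0.18144 m
0.7×10⁻⁴ × 1500 × 0.48 = 0.05040 m
Δh = 0.041796 + 0.18144 + 0.05040 = 0.273636 m ≈ 27.4 cm

Δh ≈ 27.4 cm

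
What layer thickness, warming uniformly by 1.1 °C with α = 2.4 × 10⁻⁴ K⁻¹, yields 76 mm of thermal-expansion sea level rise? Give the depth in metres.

H ≈ 290 m

H = Δh/(αΔT) = 0.076 / (2.4×10⁻⁴ × 1.1) ≈ 287.9 m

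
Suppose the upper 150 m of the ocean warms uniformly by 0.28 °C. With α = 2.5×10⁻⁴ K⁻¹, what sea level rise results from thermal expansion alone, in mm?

Δh = αΔT·H = 2.5×10⁻⁴ × 0.28 × 150 = 0.01050 m

about 10.5 mm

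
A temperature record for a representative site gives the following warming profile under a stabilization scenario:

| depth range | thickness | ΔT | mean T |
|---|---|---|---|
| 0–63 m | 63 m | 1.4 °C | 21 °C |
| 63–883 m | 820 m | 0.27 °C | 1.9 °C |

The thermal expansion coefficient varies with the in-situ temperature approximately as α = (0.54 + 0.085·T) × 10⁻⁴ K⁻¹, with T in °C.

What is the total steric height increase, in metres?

Layer 1: α = (0.54 + 0.085×21)×10⁻⁴ = 2.325×10⁻⁴ K⁻¹
Layer 2: α = (0.54 + 0.085×1.9)×10⁻⁴ = 0.7015×10⁻⁴ K⁻¹
0–63 m: 2.325×10⁻⁴ × 63 × 1.4 = 0.0205065 m
0.7015×10⁻⁴ × 820 × 0.27 = 0.01553121 m
Δh = 0.0205065 + 0.01553121 = 0.03603771 m

0.036 m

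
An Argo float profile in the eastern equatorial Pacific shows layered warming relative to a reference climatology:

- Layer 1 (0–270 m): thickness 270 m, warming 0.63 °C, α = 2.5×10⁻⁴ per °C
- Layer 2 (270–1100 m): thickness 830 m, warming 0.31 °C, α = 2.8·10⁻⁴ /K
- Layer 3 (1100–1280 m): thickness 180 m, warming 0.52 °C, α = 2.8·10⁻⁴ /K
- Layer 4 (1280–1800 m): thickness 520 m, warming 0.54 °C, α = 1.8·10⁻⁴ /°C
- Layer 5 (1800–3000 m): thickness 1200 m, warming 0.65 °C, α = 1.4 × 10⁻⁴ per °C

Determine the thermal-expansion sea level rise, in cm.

30.1 cm of thermosteric rise

Layer 1: 270 × 2.5×10⁻⁴ × 0.63 = 0.042525 m
Layer 2: 830 × 0.31 × 2.8×10⁻⁴ = 0.072044 m
Layer 3: 180 × 0.52 × 2.8×10⁻⁴ = 0.026208 m
Layer 4: 0.54 × 1.8×10⁻⁴ × 520 = 0.050544 m
Layer 5: 0.65 × 1200 × 1.4×10⁻⁴ = 0.10920 m
Δh = 0.042525 + 0.072044 + 0.026208 + 0.050544 + 0.10920 = 0.300521 m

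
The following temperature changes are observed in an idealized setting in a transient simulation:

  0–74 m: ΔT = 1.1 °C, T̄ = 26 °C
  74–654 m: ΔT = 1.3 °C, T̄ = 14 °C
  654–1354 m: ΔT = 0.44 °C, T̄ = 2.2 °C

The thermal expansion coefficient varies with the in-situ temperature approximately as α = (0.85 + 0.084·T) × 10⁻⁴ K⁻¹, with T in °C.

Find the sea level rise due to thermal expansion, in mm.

Layer 1: α = (0.85 + 0.084×26)×10⁻⁴ = 3.034×10⁻⁴ K⁻¹
Layer 2: α = (0.85 + 0.084×14)×10⁻⁴ = 2.026×10⁻⁴ K⁻¹
Layer 3: α = (0.85 + 0.084×2.2)×10⁻⁴ = 1.0348×10⁻⁴ K⁻¹
Layer 1: 74 × 3.034×10⁻⁴ × 1.1 = 0.02469676 m
580 × 2.026×10⁻⁴ × 1.3 = 0.1527604 m
654–1354 m: 0.44 × 700 × 1.0348×10⁻⁴ = 0.03187184 m
Δh = 0.02469676 + 0.1527604 + 0.03187184 = 0.209329 m

209 mm of thermosteric rise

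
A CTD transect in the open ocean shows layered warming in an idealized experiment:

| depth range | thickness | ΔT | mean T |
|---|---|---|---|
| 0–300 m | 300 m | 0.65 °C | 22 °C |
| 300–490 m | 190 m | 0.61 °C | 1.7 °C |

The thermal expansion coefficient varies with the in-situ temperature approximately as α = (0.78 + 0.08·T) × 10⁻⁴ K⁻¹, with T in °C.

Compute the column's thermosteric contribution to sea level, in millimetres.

Δh ≈ 60.1 mm

Layer 1: α = (0.78 + 0.08×22)×10⁻⁴ = 2.54×10⁻⁴ K⁻¹
Layer 2: α = (0.78 + 0.08×1.7)×10⁻⁴ = 0.916×10⁻⁴ K⁻¹
Layer 1: 300 × 0.65 × 2.54×10⁻⁴ = 0.04953 m
Layer 2: 190 × 0.61 × 0.916×10⁻⁴ = 0.01061644 m
Δh = 0.04953 + 0.01061644 = 0.06014644 m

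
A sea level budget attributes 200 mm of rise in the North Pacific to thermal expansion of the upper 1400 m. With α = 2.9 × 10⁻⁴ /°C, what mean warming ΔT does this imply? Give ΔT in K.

ΔT ≈ 0.493 K

ΔT = Δh/(αH) = 0.2 / (2.9×10⁻⁴ × 1400) ≈ 0.4926 K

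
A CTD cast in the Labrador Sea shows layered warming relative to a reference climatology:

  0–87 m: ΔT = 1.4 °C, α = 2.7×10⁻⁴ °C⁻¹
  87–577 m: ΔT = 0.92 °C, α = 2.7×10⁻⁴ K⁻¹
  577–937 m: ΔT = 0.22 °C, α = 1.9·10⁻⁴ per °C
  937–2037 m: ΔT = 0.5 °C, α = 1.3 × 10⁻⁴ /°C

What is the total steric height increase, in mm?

241 mm of thermosteric rise

0–87 m: 1.4 × 87 × 2.7×10⁻⁴ = 0.032886 m
87–577 m: 0.92 × 2.7×10⁻⁴ × 490 = 0.121716 m
577–937 m: 0.22 × 1.9×10⁻⁴ × 360 = 0.015048 m
Layer 4: 0.5 × 1100 × 1.3×10⁻⁴ = 0.07150 m
Δh = 0.032886 + 0.121716 + 0.015048 + 0.07150 = 0.24115 m ≈ 241 mm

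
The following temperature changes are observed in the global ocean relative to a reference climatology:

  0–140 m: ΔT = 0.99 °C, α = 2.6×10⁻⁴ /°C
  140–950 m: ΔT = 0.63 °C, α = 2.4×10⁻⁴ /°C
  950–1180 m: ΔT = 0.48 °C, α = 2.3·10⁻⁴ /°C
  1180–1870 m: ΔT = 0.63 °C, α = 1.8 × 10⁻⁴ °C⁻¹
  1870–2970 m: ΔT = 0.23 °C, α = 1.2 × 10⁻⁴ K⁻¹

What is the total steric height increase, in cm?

29 cm of thermosteric rise

140 × 2.6×10⁻⁴ × 0.99 = 0.036036 m
0.63 × 810 × 2.4×10⁻⁴ = 0.122472 m
230 × 2.3×10⁻⁴ × 0.48 = 0.025392 m
1180–1870 m: 0.63 × 690 × 1.8×10⁻⁴ = 0.078246 m
0.23 × 1100 × 1.2×10⁻⁴ = 0.03036 m
Δh = 0.036036 + 0.122472 + 0.025392 + 0.078246 + 0.03036 = 0.292506 m ≈ 29 cm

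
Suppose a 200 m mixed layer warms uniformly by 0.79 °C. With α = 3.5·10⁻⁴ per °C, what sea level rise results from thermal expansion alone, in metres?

Δh = αΔT·H = 3.5×10⁻⁴ × 0.79 × 200 = 0.05530 m

0.0553 m of thermosteric rise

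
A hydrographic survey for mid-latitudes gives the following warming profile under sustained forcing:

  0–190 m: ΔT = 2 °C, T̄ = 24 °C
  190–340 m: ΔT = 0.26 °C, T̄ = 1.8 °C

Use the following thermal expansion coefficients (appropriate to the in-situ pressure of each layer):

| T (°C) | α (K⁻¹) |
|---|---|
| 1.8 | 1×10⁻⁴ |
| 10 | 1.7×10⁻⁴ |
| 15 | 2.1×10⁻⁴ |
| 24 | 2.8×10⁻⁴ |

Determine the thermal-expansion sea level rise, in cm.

about 11.0 cm

Layer 1 at 24 °C → α = 2.8×10⁻⁴ K⁻¹
Layer 2 at 1.8 °C → α = 1×10⁻⁴ K⁻¹
Layer 1: 2 × 190 × 2.8×10⁻⁴ = 0.10640 m
Layer 2: 150 × 0.26 × 1×10⁻⁴ = 0.00390 m
Δh = 0.10640 + 0.00390 = 0.11030 m ≈ 11.0 cm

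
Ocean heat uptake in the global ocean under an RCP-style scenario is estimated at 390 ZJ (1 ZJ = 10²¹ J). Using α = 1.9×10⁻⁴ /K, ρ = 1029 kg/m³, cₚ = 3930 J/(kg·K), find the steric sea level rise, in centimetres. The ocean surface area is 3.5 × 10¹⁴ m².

Per unit area: Q = 390×10²¹ / (3.5×10¹⁴) ≈ 1.114×10⁹ J/m²
Δh = αQ/(ρcₚ) = 1.9×10⁻⁴ × 1.114×10⁹ / (1029 × 3930) ≈ 0.05234 m

5.2 cm of thermosteric rise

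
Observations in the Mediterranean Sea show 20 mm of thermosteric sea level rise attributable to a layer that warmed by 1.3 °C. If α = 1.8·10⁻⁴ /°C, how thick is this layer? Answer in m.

H = Δh/(αΔT) = 0.02 / (1.8×10⁻⁴ × 1.3) ≈ 85.47 m

about 85.5 m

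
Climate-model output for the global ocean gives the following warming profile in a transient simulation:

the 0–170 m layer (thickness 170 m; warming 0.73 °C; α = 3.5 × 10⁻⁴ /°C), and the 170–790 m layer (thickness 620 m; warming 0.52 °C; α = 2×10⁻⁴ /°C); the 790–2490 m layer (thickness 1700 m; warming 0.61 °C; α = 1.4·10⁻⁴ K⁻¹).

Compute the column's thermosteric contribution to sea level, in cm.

Δh = 25.3 cm

0–170 m: 0.73 × 170 × 3.5×10⁻⁴ = 0.043435 m
0.52 × 2×10⁻⁴ × 620 = 0.06448 m
Layer 3: 0.61 × 1.4×10⁻⁴ × 1700 = 0.14518 m
Δh = 0.043435 + 0.06448 + 0.14518 = 0.253095 m ≈ 25.3 cm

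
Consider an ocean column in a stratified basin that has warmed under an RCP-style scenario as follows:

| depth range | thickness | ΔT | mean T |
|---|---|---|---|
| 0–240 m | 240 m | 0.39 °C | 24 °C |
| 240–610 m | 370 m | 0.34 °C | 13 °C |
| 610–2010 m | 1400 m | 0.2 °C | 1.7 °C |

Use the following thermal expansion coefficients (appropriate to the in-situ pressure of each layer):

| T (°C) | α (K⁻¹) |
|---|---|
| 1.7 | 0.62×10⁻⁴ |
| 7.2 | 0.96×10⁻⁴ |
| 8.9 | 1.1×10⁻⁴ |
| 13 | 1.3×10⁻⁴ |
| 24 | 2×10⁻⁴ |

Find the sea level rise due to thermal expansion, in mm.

Layer 1 at 24 °C → α = 2×10⁻⁴ K⁻¹
Layer 2 at 13 °C → α = 1.3×10⁻⁴ K⁻¹
Layer 3 at 1.7 °C → α = 0.62×10⁻⁴ K⁻¹
0–240 m: 2×10⁻⁴ × 0.39 × 240 = 0.01872 m
Layer 2: 0.34 × 1.3×10⁻⁴ × 370 = 0.016354 m
0.2 × 1400 × 0.62×10⁻⁴ = 0.01736 m
Δh = 0.01872 + 0.016354 + 0.01736 = 0.052434 m ≈ 52.4 mm

52.4 mm of thermosteric rise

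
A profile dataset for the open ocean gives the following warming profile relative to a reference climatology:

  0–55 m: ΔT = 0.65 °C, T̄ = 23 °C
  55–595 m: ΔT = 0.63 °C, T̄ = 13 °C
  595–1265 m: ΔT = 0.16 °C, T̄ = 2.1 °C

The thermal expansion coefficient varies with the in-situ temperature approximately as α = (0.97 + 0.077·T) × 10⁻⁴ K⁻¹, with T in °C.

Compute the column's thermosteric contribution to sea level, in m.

0.089 m of thermosteric rise

Layer 1: α = (0.97 + 0.077×23)×10⁻⁴ = 2.741×10⁻⁴ K⁻¹
Layer 2: α = (0.97 + 0.077×13)×10⁻⁴ = 1.971×10⁻⁴ K⁻¹
Layer 3: α = (0.97 + 0.077×2.1)×10⁻⁴ = 1.1317×10⁻⁴ K⁻¹
Layer 1: 2.741×10⁻⁴ × 55 × 0.65 = 0.009799075 m
55–595 m: 0.63 × 1.971×10⁻⁴ × 540 = 0.06705342 m
Layer 3: 670 × 1.1317×10⁻⁴ × 0.16 = 0.012131824 m
Δh = 0.009799075 + 0.06705342 + 0.012131824 = 0.088984319 m ≈ 0.089 m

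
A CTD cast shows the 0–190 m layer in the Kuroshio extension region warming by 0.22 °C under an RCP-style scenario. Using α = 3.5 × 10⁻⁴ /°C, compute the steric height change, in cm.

1.5 cm of thermosteric rise

Δh = αΔT·H = 3.5×10⁻⁴ × 0.22 × 190 = 0.01463 m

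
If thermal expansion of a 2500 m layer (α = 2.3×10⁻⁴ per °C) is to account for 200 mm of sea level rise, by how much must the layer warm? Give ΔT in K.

ΔT = Δh/(αH) = 0.2 / (2.3×10⁻⁴ × 2500) ≈ 0.3478 K

ΔT ≈ 0.348 K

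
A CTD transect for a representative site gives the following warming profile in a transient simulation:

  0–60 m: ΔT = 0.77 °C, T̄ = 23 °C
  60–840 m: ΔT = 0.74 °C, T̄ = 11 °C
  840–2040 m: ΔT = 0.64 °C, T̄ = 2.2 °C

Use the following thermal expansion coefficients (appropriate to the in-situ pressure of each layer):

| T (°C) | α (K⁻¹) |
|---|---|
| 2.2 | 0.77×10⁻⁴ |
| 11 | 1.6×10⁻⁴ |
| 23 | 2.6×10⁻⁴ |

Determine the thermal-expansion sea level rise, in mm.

Layer 1 at 23 °C → α = 2.6×10⁻⁴ K⁻¹
Layer 2 at 11 °C → α = 1.6×10⁻⁴ K⁻¹
Layer 3 at 2.2 °C → α = 0.77×10⁻⁴ K⁻¹
Layer 1: 60 × 0.77 × 2.6×10⁻⁴ = 0.012012 m
Layer 2: 1.6×10⁻⁴ × 780 × 0.74 = 0.092352 m
0.77×10⁻⁴ × 1200 × 0.64 = 0.059136 m
Δh = 0.012012 + 0.092352 + 0.059136 = 0.16350 m ≈ 164 mm

Δh = 164 mm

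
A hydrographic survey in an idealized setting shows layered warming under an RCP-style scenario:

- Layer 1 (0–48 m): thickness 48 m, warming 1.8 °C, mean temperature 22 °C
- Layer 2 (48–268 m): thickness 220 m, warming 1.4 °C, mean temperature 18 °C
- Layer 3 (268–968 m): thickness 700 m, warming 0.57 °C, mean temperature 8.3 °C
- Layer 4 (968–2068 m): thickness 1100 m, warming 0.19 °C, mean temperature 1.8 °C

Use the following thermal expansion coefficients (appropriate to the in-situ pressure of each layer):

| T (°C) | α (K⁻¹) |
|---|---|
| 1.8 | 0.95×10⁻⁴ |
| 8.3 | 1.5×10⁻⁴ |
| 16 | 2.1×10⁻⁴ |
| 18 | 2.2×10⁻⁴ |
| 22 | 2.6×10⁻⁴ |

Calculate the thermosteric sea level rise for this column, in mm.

Layer 1 at 22 °C → α = 2.6×10⁻⁴ K⁻¹
Layer 2 at 18 °C → α = 2.2×10⁻⁴ K⁻¹
Layer 3 at 8.3 °C → α = 1.5×10⁻⁴ K⁻¹
Layer 4 at 1.8 °C → α = 0.95×10⁻⁴ K⁻¹
Layer 1: 2.6×10⁻⁴ × 1.8 × 48 = 0.022464 m
Layer 2: 220 × 2.2×10⁻⁴ × 1.4 = 0.06776 m
Layer 3: 1.5×10⁻⁴ × 0.57 × 700 = 0.05985 m
Layer 4: 0.19 × 1100 × 0.95×10⁻⁴ = 0.019855 m
Δh = 0.022464 + 0.06776 + 0.05985 + 0.019855 = 0.169929 m

Δh = 170 mm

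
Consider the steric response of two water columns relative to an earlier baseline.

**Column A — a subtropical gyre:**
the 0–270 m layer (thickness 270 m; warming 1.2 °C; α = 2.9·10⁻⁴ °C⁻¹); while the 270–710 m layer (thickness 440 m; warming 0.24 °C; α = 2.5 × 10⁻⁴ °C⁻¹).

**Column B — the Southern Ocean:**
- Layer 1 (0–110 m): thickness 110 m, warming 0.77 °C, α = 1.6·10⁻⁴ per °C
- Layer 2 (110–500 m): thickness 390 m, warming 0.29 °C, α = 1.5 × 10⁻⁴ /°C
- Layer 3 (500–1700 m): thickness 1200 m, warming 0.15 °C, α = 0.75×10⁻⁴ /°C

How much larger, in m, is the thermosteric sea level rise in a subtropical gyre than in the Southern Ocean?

A Layer 1: 270 × 1.2 × 2.9×10⁻⁴ = 0.09396 m
A 270–710 m: 440 × 2.5×10⁻⁴ × 0.24 = 0.02640 m
A total: 0.12036 m
B Layer 1: 0.77 × 110 × 1.6×10⁻⁴ = 0.013552 m
B Layer 2: 390 × 1.5×10⁻⁴ × 0.29 = 0.016965 m
B 500–1700 m: 0.15 × 1200 × 0.75×10⁻⁴ = 0.01350 m
B total: 0.044017 m
Difference: 0.12036 − 0.044017 = 0.076343 m

0.076 m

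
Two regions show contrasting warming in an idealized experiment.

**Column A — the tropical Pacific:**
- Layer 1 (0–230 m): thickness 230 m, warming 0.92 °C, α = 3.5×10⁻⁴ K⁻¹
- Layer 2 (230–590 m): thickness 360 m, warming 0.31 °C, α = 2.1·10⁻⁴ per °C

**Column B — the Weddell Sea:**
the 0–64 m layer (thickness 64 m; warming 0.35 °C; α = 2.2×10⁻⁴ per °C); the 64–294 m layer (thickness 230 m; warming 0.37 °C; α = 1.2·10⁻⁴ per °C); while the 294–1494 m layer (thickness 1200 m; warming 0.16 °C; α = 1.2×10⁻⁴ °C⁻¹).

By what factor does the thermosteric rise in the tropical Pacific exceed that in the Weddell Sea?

≈ 2.55×

A 230 × 3.5×10⁻⁴ × 0.92 = 0.07406 m
A 2.1×10⁻⁴ × 0.31 × 360 = 0.023436 m
A total: 0.097496 m
B Layer 1: 64 × 2.2×10⁻⁴ × 0.35 = 0.004928 m
B 0.37 × 1.2×10⁻⁴ × 230 = 0.010212 m
B 1200 × 0.16 × 1.2×10⁻⁴ = 0.02304 m
B total: 0.03818 m
Ratio: 0.097496 / 0.03818 ≈ 2.554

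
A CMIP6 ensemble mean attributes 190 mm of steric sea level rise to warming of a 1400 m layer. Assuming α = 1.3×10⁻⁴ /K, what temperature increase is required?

1.04 °C

ΔT = Δh/(αH) = 0.19 / (1.3×10⁻⁴ × 1400) ≈ 1.044 °C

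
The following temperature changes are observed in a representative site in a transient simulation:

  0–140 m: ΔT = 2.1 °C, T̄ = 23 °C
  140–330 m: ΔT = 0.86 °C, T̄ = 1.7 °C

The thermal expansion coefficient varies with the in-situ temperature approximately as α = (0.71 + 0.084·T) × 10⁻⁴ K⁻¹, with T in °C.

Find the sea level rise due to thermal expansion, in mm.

91.6 mm of thermosteric rise

Layer 1: α = (0.71 + 0.084×23)×10⁻⁴ = 2.642×10⁻⁴ K⁻¹
Layer 2: α = (0.71 + 0.084×1.7)×10⁻⁴ = 0.8528×10⁻⁴ K⁻¹
Layer 1: 140 × 2.1 × 2.642×10⁻⁴ = 0.0776748 m
190 × 0.8528×10⁻⁴ × 0.86 = 0.013934752 m
Δh = 0.0776748 + 0.013934752 = 0.091609552 m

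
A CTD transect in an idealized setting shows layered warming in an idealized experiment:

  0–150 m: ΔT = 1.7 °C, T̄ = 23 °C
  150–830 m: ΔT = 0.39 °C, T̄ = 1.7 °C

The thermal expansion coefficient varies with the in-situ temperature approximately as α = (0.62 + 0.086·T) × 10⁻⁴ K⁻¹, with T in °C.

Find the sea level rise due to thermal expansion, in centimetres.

8.66 cm

Layer 1: α = (0.62 + 0.086×23)×10⁻⁴ = 2.598×10⁻⁴ K⁻¹
Layer 2: α = (0.62 + 0.086×1.7)×10⁻⁴ = 0.7662×10⁻⁴ K⁻¹
Layer 1: 1.7 × 2.598×10⁻⁴ × 150 = 0.066249 m
Layer 2: 680 × 0.7662×10⁻⁴ × 0.39 = 0.020319624 m
Δh = 0.066249 + 0.020319624 = 0.086568624 m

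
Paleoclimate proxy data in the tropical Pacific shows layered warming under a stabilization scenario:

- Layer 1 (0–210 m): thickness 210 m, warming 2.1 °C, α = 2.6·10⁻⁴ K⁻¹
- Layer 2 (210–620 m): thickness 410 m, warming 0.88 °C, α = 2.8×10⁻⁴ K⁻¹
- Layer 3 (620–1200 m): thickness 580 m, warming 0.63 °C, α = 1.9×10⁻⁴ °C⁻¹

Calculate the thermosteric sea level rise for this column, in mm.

Δh ≈ 285 mm

0–210 m: 210 × 2.6×10⁻⁴ × 2.1 = 0.11466 m
210–620 m: 410 × 0.88 × 2.8×10⁻⁴ = 0.101024 m
620–1200 m: 0.63 × 1.9×10⁻⁴ × 580 = 0.069426 m
Δh = 0.11466 + 0.101024 + 0.069426 = 0.28511 m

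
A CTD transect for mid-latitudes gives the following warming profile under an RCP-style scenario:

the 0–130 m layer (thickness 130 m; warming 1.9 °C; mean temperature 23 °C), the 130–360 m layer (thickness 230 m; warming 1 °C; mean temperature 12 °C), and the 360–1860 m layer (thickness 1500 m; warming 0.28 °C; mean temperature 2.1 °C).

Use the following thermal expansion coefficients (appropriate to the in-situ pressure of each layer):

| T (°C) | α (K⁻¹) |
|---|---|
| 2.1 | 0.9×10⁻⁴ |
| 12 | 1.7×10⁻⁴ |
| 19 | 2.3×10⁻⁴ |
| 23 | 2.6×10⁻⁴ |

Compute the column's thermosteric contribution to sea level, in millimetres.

Layer 1 at 23 °C → α = 2.6×10⁻⁴ K⁻¹
Layer 2 at 12 °C → α = 1.7×10⁻⁴ K⁻¹
Layer 3 at 2.1 °C → α = 0.9×10⁻⁴ K⁻¹
0–130 m: 2.6×10⁻⁴ × 130 × 1.9 = 0.06422 m
Layer 2: 1.7×10⁻⁴ × 1 × 230 = 0.03910 m
Layer 3: 0.9×10⁻⁴ × 0.28 × 1500 = 0.03780 m
Δh = 0.06422 + 0.03910 + 0.03780 = 0.14112 m

Δh = 141 mm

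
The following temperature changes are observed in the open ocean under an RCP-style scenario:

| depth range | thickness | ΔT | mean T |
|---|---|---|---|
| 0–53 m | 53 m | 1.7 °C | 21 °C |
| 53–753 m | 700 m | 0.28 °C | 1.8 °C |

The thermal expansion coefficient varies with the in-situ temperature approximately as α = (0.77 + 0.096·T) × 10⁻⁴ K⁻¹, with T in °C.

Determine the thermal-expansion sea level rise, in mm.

Layer 1: α = (0.77 + 0.096×21)×10⁻⁴ = 2.786×10⁻⁴ K⁻¹
Layer 2: α = (0.77 + 0.096×1.8)×10⁻⁴ = 0.9428×10⁻⁴ K⁻¹
Layer 1: 53 × 2.786×10⁻⁴ × 1.7 = 0.02510186 m
700 × 0.9428×10⁻⁴ × 0.28 = 0.01847888 m
Δh = 0.02510186 + 0.01847888 = 0.04358074 m ≈ 44 mm

Δh = 44 mm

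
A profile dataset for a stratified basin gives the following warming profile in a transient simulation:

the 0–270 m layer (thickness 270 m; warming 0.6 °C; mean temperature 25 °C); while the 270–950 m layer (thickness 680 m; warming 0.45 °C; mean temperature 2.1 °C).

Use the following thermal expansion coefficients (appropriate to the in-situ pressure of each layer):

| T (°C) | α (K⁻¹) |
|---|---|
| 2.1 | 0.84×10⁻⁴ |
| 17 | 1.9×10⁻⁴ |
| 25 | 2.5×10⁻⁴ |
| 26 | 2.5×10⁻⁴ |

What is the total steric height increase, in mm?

Δh = 66.2 mm

Layer 1 at 25 °C → α = 2.5×10⁻⁴ K⁻¹
Layer 2 at 2.1 °C → α = 0.84×10⁻⁴ K⁻¹
Layer 1: 0.6 × 2.5×10⁻⁴ × 270 = 0.04050 m
270–950 m: 0.84×10⁻⁴ × 0.45 × 680 = 0.025704 m
Δh = 0.04050 + 0.025704 = 0.066204 m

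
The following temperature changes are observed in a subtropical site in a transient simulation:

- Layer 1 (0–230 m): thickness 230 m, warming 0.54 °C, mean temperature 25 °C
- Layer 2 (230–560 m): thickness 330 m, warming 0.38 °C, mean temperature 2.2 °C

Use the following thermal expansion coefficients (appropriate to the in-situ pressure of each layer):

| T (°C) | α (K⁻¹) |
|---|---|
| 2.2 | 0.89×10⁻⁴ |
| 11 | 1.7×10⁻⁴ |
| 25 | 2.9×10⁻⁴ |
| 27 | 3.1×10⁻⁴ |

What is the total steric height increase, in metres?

Layer 1 at 25 °C → α = 2.9×10⁻⁴ K⁻¹
Layer 2 at 2.2 °C → α = 0.89×10⁻⁴ K⁻¹
Layer 1: 0.54 × 2.9×10⁻⁴ × 230 = 0.036018 m
230–560 m: 330 × 0.38 × 0.89×10⁻⁴ = 0.0111606 m
Δh = 0.036018 + 0.0111606 = 0.0471786 m ≈ 0.0472 m

0.0472 m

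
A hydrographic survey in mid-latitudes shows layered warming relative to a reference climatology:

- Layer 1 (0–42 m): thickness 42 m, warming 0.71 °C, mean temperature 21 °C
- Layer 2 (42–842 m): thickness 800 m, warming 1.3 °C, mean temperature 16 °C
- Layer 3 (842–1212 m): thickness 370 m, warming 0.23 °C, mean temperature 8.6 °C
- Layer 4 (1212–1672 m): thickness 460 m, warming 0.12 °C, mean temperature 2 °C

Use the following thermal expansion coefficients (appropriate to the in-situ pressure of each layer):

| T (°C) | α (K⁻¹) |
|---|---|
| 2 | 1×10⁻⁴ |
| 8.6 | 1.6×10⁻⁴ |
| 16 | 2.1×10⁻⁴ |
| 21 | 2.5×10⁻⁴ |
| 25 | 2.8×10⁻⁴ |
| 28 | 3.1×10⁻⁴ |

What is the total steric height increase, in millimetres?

Layer 1 at 21 °C → α = 2.5×10⁻⁴ K⁻¹
Layer 2 at 16 °C → α = 2.1×10⁻⁴ K⁻¹
Layer 3 at 8.6 °C → α = 1.6×10⁻⁴ K⁻¹
Layer 4 at 2 °C → α = 1×10⁻⁴ K⁻¹
0.71 × 42 × 2.5×10⁻⁴ = 0.007455 m
Layer 2: 800 × 2.1×10⁻⁴ × 1.3 = 0.21840 m
0.23 × 1.6×10⁻⁴ × 370 = 0.013616 m
460 × 0.12 × 1×10⁻⁴ = 0.00552 m
Δh = 0.007455 + 0.21840 + 0.013616 + 0.00552 = 0.244991 m ≈ 240 mm

Δh ≈ 240 mm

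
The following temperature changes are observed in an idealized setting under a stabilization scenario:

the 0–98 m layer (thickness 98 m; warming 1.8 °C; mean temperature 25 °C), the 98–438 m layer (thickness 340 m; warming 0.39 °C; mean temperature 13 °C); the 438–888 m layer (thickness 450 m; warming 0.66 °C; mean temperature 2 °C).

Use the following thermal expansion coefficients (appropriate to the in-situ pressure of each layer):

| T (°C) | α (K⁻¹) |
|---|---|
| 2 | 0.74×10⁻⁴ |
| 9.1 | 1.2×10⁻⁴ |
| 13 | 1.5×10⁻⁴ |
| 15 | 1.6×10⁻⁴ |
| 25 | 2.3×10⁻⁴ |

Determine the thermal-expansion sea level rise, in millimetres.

82.4 mm

Layer 1 at 25 °C → α = 2.3×10⁻⁴ K⁻¹
Layer 2 at 13 °C → α = 1.5×10⁻⁴ K⁻¹
Layer 3 at 2 °C → α = 0.74×10⁻⁴ K⁻¹
0–98 m: 98 × 1.8 × 2.3×10⁻⁴ = 0.040572 m
0.39 × 340 × 1.5×10⁻⁴ = 0.01989 m
438–888 m: 0.66 × 0.74×10⁻⁴ × 450 = 0.021978 m
Δh = 0.040572 + 0.01989 + 0.021978 = 0.08244 m ≈ 82.4 mm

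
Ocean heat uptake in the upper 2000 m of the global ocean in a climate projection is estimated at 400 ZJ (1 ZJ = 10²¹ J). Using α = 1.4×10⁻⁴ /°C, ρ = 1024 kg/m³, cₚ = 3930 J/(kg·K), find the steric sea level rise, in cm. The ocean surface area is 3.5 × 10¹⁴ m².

about 3.98 cm

Per unit area: Q = 400×10²¹ / (3.5×10¹⁴) ≈ 1.143×10⁹ J/m²
Δh = αQ/(ρcₚ) = 1.4×10⁻⁴ × 1.143×10⁹ / (1024 × 3930) ≈ 0.039763 m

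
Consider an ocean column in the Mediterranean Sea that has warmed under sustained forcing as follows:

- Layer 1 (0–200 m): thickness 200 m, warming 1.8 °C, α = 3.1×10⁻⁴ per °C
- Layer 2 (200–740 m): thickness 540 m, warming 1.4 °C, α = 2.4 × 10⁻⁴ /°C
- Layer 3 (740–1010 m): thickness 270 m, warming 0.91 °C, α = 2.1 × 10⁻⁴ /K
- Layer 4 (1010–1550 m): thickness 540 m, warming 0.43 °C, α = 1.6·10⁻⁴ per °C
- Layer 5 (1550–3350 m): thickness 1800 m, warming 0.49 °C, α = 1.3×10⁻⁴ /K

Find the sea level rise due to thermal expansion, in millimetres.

0–200 m: 3.1×10⁻⁴ × 1.8 × 200 = 0.11160 m
Layer 2: 1.4 × 2.4×10⁻⁴ × 540 = 0.18144 m
2.1×10⁻⁴ × 0.91 × 270 = 0.051597 m
1010–1550 m: 0.43 × 540 × 1.6×10⁻⁴ = 0.037152 m
Layer 5: 0.49 × 1.3×10⁻⁴ × 1800 = 0.11466 m
Δh = 0.11160 + 0.18144 + 0.051597 + 0.037152 + 0.11466 = 0.496449 m ≈ 496 mm

Δh ≈ 496 mm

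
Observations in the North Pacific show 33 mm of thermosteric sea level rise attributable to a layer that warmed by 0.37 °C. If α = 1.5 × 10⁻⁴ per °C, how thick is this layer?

H ≈ 590 m

H = Δh/(αΔT) = 0.033 / (1.5×10⁻⁴ × 0.37) ≈ 594.6 m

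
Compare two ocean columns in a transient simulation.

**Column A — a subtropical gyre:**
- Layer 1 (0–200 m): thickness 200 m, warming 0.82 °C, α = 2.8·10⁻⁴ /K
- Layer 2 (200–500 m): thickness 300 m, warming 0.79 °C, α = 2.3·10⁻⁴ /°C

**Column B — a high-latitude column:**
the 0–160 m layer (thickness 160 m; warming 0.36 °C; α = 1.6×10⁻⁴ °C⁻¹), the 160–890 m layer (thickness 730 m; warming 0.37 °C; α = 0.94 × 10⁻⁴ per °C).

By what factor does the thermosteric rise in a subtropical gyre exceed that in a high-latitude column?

2.90

A Layer 1: 0.82 × 2.8×10⁻⁴ × 200 = 0.04592 m
A 200–500 m: 300 × 2.3×10⁻⁴ × 0.79 = 0.05451 m
A total: 0.10043 m
B 0–160 m: 1.6×10⁻⁴ × 160 × 0.36 = 0.009216 m
B Layer 2: 0.94×10⁻⁴ × 0.37 × 730 = 0.0253894 m
B total: 0.0346054 m
Ratio: 0.10043 / 0.0346054 ≈ 2.902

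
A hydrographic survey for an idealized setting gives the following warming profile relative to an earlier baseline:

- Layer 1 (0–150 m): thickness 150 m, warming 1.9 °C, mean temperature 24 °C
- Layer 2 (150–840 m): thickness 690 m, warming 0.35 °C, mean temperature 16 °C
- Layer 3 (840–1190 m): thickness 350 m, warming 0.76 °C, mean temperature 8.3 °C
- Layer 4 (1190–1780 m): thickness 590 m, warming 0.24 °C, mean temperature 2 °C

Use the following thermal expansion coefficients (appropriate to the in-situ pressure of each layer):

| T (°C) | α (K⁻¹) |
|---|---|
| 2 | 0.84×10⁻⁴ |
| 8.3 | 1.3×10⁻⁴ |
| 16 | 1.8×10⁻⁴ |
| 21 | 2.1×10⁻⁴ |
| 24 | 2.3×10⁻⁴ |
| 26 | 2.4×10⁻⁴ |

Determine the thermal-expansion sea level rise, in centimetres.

16 cm of thermosteric rise

Layer 1 at 24 °C → α = 2.3×10⁻⁴ K⁻¹
Layer 2 at 16 °C → α = 1.8×10⁻⁴ K⁻¹
Layer 3 at 8.3 °C → α = 1.3×10⁻⁴ K⁻¹
Layer 4 at 2 °C → α = 0.84×10⁻⁴ K⁻¹
1.9 × 150 × 2.3×10⁻⁴ = 0.06555 m
150–840 m: 0.35 × 1.8×10⁻⁴ × 690 = 0.04347 m
840–1190 m: 0.76 × 350 × 1.3×10⁻⁴ = 0.03458 m
1190–1780 m: 0.24 × 590 × 0.84×10⁻⁴ = 0.0118944 m
Δh = 0.06555 + 0.04347 + 0.03458 + 0.0118944 = 0.1554944 m ≈ 16 cm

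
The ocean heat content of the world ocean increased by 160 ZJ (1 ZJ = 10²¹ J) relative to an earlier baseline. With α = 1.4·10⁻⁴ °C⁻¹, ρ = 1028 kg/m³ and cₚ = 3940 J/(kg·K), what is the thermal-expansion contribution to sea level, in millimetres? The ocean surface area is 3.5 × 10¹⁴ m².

Per unit area: Q = 160×10²¹ / (3.5×10¹⁴) ≈ 4.571×10⁸ J/m²
Δh = αQ/(ρcₚ) = 1.4×10⁻⁴ × 4.571×10⁸ / (1028 × 3940) ≈ 0.01580 m

Δh ≈ 15.8 mm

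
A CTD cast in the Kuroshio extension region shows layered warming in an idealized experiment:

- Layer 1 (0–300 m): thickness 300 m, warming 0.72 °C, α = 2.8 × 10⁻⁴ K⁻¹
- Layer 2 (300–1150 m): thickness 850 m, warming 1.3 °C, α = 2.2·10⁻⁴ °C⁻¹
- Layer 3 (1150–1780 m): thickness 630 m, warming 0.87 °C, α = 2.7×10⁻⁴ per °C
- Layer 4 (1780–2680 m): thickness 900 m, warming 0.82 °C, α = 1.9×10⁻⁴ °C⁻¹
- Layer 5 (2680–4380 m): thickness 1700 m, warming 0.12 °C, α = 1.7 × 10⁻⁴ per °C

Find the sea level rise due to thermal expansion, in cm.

62.6 cm

Layer 1: 0.72 × 300 × 2.8×10⁻⁴ = 0.06048 m
300–1150 m: 2.2×10⁻⁴ × 1.3 × 850 = 0.24310 m
Layer 3: 0.87 × 2.7×10⁻⁴ × 630 = 0.147987 m
1780–2680 m: 900 × 0.82 × 1.9×10⁻⁴ = 0.14022 m
Layer 5: 1.7×10⁻⁴ × 0.12 × 1700 = 0.03468 m
Δh = 0.06048 + 0.24310 + 0.147987 + 0.14022 + 0.03468 = 0.626467 m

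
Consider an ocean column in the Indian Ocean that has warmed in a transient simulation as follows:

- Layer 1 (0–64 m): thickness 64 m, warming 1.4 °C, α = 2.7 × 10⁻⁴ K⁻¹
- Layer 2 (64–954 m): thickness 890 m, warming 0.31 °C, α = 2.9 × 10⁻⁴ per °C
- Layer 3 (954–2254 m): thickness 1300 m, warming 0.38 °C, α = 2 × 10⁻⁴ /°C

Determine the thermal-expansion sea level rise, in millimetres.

Δh ≈ 203 mm

0–64 m: 64 × 1.4 × 2.7×10⁻⁴ = 0.024192 m
Layer 2: 2.9×10⁻⁴ × 890 × 0.31 = 0.080011 m
954–2254 m: 1300 × 0.38 × 2×10⁻⁴ = 0.09880 m
Δh = 0.024192 + 0.080011 + 0.09880 = 0.203003 m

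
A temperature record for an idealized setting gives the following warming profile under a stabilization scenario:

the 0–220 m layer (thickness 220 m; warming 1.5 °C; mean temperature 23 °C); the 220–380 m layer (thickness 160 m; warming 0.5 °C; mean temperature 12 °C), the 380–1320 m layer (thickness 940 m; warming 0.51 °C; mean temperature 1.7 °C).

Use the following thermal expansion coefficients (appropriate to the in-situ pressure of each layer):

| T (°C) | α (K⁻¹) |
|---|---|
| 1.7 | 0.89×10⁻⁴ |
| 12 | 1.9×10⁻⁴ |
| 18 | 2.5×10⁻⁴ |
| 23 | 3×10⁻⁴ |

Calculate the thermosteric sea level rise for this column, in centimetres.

Layer 1 at 23 °C → α = 3×10⁻⁴ K⁻¹
Layer 2 at 12 °C → α = 1.9×10⁻⁴ K⁻¹
Layer 3 at 1.7 °C → α = 0.89×10⁻⁴ K⁻¹
220 × 1.5 × 3×10⁻⁴ = 0.09900 m
Layer 2: 0.5 × 160 × 1.9×10⁻⁴ = 0.01520 m
380–1320 m: 0.89×10⁻⁴ × 0.51 × 940 = 0.0426666 m
Δh = 0.09900 + 0.01520 + 0.0426666 = 0.1568666 m

15.7 cm of thermosteric rise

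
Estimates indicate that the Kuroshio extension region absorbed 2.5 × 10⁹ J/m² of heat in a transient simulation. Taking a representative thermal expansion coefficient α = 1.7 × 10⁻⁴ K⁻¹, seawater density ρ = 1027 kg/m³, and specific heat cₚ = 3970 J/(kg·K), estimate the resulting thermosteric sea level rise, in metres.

Δh = αQ/(ρcₚ) = 1.7×10⁻⁴ × 2.5×10⁹ / (1027 × 3970) ≈ 0.10424 m

about 0.104 m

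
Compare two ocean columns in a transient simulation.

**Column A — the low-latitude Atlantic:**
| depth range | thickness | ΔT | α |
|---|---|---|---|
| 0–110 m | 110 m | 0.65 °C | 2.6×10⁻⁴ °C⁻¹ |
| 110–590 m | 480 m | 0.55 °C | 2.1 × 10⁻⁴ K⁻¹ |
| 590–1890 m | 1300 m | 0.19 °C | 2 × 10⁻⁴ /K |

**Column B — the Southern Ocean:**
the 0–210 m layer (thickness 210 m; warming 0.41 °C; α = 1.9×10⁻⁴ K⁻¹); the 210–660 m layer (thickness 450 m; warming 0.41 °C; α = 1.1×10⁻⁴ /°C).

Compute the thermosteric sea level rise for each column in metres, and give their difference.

A 0–110 m: 110 × 0.65 × 2.6×10⁻⁴ = 0.01859 m
A Layer 2: 2.1×10⁻⁴ × 0.55 × 480 = 0.05544 m
A 590–1890 m: 2×10⁻⁴ × 1300 × 0.19 = 0.04940 m
A total: 0.12343 m
B 0–210 m: 0.41 × 210 × 1.9×10⁻⁴ = 0.016359 m
B 1.1×10⁻⁴ × 450 × 0.41 = 0.020295 m
B total: 0.036654 m
Difference: 0.12343 − 0.036654 = 0.086776 m

Δh_A ≈ 0.123 m, Δh_B ≈ 0.0367 m; difference ≈ 0.0868 m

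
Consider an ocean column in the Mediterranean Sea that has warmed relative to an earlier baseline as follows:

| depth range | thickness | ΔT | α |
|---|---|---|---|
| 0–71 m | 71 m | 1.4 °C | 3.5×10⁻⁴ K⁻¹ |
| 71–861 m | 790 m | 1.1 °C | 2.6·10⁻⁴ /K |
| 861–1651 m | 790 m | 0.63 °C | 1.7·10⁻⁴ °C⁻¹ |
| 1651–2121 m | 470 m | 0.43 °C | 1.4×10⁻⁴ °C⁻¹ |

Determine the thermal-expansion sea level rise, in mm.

1.4 × 3.5×10⁻⁴ × 71 = 0.03479 m
790 × 2.6×10⁻⁴ × 1.1 = 0.22594 m
Layer 3: 1.7×10⁻⁴ × 790 × 0.63 = 0.084609 m
1651–2121 m: 470 × 1.4×10⁻⁴ × 0.43 = 0.028294 m
Δh = 0.03479 + 0.22594 + 0.084609 + 0.028294 = 0.373633 m ≈ 374 mm

374 mm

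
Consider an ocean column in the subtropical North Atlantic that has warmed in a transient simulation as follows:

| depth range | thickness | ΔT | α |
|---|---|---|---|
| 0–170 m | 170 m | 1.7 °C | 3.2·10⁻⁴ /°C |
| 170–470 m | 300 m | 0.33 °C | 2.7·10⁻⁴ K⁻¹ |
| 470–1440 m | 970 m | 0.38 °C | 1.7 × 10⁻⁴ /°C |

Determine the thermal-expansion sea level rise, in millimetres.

Δh ≈ 180 mm

Layer 1: 170 × 1.7 × 3.2×10⁻⁴ = 0.09248 m
2.7×10⁻⁴ × 0.33 × 300 = 0.02673 m
Layer 3: 970 × 1.7×10⁻⁴ × 0.38 = 0.062662 m
Δh = 0.09248 + 0.02673 + 0.062662 = 0.181872 m ≈ 180 mm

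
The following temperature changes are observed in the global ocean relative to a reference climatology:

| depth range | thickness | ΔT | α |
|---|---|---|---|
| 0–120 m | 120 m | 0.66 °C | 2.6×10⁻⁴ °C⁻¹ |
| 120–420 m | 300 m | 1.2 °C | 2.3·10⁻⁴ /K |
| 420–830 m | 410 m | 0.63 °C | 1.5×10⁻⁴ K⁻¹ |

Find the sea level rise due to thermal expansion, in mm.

120 × 0.66 × 2.6×10⁻⁴ = 0.020592 m
120–420 m: 1.2 × 300 × 2.3×10⁻⁴ = 0.08280 m
Layer 3: 0.63 × 410 × 1.5×10⁻⁴ = 0.038745 m
Δh = 0.020592 + 0.08280 + 0.038745 = 0.142137 m ≈ 142 mm

142 mm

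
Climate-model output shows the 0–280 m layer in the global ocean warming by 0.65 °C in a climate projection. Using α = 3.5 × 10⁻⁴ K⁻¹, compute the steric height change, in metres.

Δh = αΔT·H = 3.5×10⁻⁴ × 0.65 × 280 = 0.06370 m

Δh = 0.0637 m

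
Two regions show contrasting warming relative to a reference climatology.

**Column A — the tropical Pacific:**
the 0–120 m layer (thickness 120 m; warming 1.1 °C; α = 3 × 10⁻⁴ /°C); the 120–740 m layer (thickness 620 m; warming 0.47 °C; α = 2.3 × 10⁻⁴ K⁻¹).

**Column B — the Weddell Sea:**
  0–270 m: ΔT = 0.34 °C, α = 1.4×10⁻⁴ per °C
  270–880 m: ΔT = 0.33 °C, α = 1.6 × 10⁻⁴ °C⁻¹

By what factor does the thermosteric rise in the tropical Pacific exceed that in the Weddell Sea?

A 1.1 × 3×10⁻⁴ × 120 = 0.03960 m
A Layer 2: 620 × 0.47 × 2.3×10⁻⁴ = 0.067022 m
A total: 0.106622 m
B 270 × 1.4×10⁻⁴ × 0.34 = 0.012852 m
B 1.6×10⁻⁴ × 610 × 0.33 = 0.032208 m
B total: 0.04506 m
Ratio: 0.106622 / 0.04506 ≈ 2.366

2.37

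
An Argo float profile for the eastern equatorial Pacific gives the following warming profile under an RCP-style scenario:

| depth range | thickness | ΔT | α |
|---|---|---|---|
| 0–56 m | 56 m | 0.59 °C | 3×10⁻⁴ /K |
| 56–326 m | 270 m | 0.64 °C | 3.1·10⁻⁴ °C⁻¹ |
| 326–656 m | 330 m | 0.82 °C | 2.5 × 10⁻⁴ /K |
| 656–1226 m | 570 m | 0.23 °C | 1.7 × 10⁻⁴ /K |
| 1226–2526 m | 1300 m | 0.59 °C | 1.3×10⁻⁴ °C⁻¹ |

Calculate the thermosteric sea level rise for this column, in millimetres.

0–56 m: 0.59 × 3×10⁻⁴ × 56 = 0.009912 m
0.64 × 3.1×10⁻⁴ × 270 = 0.053568 m
Layer 3: 330 × 0.82 × 2.5×10⁻⁴ = 0.06765 m
Layer 4: 570 × 0.23 × 1.7×10⁻⁴ = 0.022287 m
0.59 × 1300 × 1.3×10⁻⁴ = 0.09971 m
Δh = 0.009912 + 0.053568 + 0.06765 + 0.022287 + 0.09971 = 0.253127 m ≈ 253 mm

253 mm of thermosteric rise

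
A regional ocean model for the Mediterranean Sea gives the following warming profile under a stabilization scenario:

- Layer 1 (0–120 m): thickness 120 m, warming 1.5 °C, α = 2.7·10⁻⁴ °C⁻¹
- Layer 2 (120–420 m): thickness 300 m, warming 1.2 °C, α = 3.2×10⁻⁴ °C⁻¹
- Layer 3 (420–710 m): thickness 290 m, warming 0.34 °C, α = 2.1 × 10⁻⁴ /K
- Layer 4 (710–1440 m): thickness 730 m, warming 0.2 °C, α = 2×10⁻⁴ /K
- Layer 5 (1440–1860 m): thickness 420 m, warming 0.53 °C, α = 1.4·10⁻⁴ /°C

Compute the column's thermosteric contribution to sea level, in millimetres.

245 mm of thermosteric rise

Layer 1: 2.7×10⁻⁴ × 120 × 1.5 = 0.04860 m
Layer 2: 1.2 × 300 × 3.2×10⁻⁴ = 0.11520 m
420–710 m: 0.34 × 2.1×10⁻⁴ × 290 = 0.020706 m
710–1440 m: 730 × 0.2 × 2×10⁻⁴ = 0.02920 m
420 × 1.4×10⁻⁴ × 0.53 = 0.031164 m
Δh = 0.04860 + 0.11520 + 0.020706 + 0.02920 + 0.031164 = 0.24487 m ≈ 245 mm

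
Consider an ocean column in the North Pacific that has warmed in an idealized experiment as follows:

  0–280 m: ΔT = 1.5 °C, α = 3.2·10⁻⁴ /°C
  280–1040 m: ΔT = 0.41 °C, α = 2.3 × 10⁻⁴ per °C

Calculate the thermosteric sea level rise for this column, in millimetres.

Δh ≈ 206 mm

1.5 × 3.2×10⁻⁴ × 280 = 0.13440 m
280–1040 m: 2.3×10⁻⁴ × 760 × 0.41 = 0.071668 m
Δh = 0.13440 + 0.071668 = 0.206068 m ≈ 206 mm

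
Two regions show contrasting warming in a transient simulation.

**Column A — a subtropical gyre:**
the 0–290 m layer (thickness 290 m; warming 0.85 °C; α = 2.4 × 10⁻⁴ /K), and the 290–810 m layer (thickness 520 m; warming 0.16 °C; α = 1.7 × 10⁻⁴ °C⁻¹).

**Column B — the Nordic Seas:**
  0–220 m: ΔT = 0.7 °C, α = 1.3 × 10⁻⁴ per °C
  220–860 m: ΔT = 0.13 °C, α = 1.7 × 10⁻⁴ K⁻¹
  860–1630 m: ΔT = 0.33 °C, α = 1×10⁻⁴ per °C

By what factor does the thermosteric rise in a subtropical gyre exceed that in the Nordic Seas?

A 2.4×10⁻⁴ × 0.85 × 290 = 0.05916 m
A 290–810 m: 0.16 × 1.7×10⁻⁴ × 520 = 0.014144 m
A total: 0.073304 m
B 220 × 0.7 × 1.3×10⁻⁴ = 0.02002 m
B Layer 2: 1.7×10⁻⁴ × 0.13 × 640 = 0.014144 m
B 770 × 0.33 × 1×10⁻⁴ = 0.02541 m
B total: 0.059574 m
Ratio: 0.073304 / 0.059574 ≈ 1.230

1.23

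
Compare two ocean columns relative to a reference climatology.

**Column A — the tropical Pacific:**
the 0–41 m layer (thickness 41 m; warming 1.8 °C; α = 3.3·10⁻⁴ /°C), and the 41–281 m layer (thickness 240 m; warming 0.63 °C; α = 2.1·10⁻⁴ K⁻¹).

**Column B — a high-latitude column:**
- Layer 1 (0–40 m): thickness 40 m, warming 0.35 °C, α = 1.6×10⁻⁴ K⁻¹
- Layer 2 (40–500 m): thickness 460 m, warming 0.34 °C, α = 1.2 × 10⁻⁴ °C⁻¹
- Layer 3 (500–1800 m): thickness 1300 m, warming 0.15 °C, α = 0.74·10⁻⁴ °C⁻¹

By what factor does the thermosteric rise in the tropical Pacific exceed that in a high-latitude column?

a factor of 1.58

A 3.3×10⁻⁴ × 1.8 × 41 = 0.024354 m
A Layer 2: 0.63 × 240 × 2.1×10⁻⁴ = 0.031752 m
A total: 0.056106 m
B 0.35 × 1.6×10⁻⁴ × 40 = 0.00224 m
B 40–500 m: 0.34 × 1.2×10⁻⁴ × 460 = 0.018768 m
B 0.74×10⁻⁴ × 1300 × 0.15 = 0.01443 m
B total: 0.035438 m
Ratio: 0.056106 / 0.035438 ≈ 1.583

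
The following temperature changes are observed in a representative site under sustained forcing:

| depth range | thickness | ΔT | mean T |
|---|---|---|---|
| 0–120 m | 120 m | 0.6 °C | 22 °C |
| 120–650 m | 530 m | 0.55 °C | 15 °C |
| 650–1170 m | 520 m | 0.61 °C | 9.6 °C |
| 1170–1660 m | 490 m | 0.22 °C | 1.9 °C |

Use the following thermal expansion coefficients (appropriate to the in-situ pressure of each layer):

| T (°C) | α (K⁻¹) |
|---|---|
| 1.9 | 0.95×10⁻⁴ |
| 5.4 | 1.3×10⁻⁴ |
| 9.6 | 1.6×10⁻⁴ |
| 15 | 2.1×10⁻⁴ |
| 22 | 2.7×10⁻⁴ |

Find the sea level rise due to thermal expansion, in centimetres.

Layer 1 at 22 °C → α = 2.7×10⁻⁴ K⁻¹
Layer 2 at 15 °C → α = 2.1×10⁻⁴ K⁻¹
Layer 3 at 9.6 °C → α = 1.6×10⁻⁴ K⁻¹
Layer 4 at 1.9 °C → α = 0.95×10⁻⁴ K⁻¹
Layer 1: 120 × 0.6 × 2.7×10⁻⁴ = 0.01944 m
Layer 2: 0.55 × 530 × 2.1×10⁻⁴ = 0.061215 m
650–1170 m: 1.6×10⁻⁴ × 520 × 0.61 = 0.050752 m
Layer 4: 0.22 × 490 × 0.95×10⁻⁴ = 0.010241 m
Δh = 0.01944 + 0.061215 + 0.050752 + 0.010241 = 0.141648 m ≈ 14 cm

14 cm of thermosteric rise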